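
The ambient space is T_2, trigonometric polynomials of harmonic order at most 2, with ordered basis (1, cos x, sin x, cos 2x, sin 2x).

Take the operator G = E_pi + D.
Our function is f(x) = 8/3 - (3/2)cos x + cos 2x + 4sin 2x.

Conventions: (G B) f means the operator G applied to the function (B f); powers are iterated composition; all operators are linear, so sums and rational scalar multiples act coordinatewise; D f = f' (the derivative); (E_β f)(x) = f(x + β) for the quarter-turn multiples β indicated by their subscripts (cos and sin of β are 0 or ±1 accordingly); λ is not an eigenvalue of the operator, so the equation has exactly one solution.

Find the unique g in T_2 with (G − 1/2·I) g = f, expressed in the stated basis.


write g with unknown coordinates in the stated basis and equate coefficients in (G − 1/2·I) g = f
solving from the highest basis element down gives g = 16/3 + (9/13)cos x - (6/13)sin x - (30/17)cos 2x + (16/17)sin 2x
check: G g = 16/3 - (15/13)cos x - (3/13)sin x + (2/17)cos 2x + (76/17)sin 2x
so G g − 1/2·g = 8/3 - (3/2)cos x + cos 2x + 4sin 2x = f ✓

the image equals g(x) = 16/3 + (9/13)cos x - (6/13)sin x - (30/17)cos 2x + (16/17)sin 2x


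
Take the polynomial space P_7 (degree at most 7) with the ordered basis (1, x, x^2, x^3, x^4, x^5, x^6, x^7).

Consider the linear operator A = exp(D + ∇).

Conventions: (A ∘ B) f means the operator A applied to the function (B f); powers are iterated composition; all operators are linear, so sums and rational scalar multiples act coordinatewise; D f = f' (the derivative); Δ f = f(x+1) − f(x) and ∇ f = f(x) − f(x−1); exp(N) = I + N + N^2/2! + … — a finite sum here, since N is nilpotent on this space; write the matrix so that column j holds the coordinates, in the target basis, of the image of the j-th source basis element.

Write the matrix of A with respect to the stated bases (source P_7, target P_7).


image of 1: 1
image of x: x + 2
image of x^2: x^2 + 4x + 3
image of x^3: x^3 + 6x^2 + 9x + 3
image of x^4: x^4 + 8x^3 + 18x^2 + 12x + 2
image of x^5: x^5 + 10x^4 + 30x^3 + 30x^2 + 10x + 3
image of x^6: x^6 + 12x^5 + 45x^4 + 60x^3 + 30x^2 + 18x + 5
image of x^7: x^7 + 14x^6 + 63x^5 + 105x^4 + 70x^3 + 63x^2 + 35x - 4
each image's coordinates form column j of the matrix

the matrix is [[1, 2, 3, 3, 2, 3, 5, -4]; [0, 1, 4, 9, 12, 10, 18, 35]; [0, 0, 1, 6, 18, 30, 30, 63]; [0, 0, 0, 1, 8, 30, 60, 70]; [0, 0, 0, 0, 1, 10, 45, 105]; [0, 0, 0, 0, 0, 1, 12, 63]; [0, 0, 0, 0, 0, 0, 1, 14]; [0, 0, 0, 0, 0, 0, 0, 1]] (rows listed top to bottom)


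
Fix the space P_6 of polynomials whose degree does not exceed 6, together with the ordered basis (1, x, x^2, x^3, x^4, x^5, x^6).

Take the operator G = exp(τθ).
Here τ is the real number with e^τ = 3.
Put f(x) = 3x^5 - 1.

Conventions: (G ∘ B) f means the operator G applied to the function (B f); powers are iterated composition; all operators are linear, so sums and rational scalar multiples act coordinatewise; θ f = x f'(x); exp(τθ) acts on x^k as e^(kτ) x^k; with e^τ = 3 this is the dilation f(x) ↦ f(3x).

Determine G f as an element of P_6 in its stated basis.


the image equals g(x) = 729x^5 - 1

exp(τθ) x^k = e^(kτ) x^k; with e^τ = 3 this sends x^k to 3^k x^k
x^5 ↦ 243 x^5
applying this coordinatewise to f: exp(τθ) f = 729x^5 - 1


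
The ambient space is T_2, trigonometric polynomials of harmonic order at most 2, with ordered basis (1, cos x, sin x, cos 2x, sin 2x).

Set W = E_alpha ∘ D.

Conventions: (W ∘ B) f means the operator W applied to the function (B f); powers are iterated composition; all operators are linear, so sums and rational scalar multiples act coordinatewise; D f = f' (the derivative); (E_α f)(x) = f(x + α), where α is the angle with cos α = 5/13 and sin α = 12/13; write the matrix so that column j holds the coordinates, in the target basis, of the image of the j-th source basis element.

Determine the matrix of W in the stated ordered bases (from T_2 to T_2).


image of 1: 0
image of cos x: -(12/13)cos x - (5/13)sin x
image of sin x: (5/13)cos x - (12/13)sin x
image of cos 2x: -(240/169)cos 2x + (238/169)sin 2x
image of sin 2x: -(238/169)cos 2x - (240/169)sin 2x
each image's coordinates form column j of the matrix

the matrix is [[0, 0, 0, 0, 0]; [0, -12/13, 5/13, 0, 0]; [0, -5/13, -12/13, 0, 0]; [0, 0, 0, -240/169, -238/169]; [0, 0, 0, 238/169, -240/169]] (rows listed top to bottom)


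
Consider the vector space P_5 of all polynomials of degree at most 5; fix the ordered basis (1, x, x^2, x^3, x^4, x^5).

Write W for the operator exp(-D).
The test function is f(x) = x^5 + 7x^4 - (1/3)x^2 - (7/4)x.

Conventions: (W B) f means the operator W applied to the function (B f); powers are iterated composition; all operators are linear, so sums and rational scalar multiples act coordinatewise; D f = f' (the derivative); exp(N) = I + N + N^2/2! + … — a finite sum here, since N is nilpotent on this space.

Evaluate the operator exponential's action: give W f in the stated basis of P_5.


order-1 term: -5x^4 - 28x^3 + (2/3)x + 7/4
order-2 term: 10x^3 + 42x^2 - 1/3
order-3 term: -10x^2 - 28x
order-4 term: 5x + 7
order-5 term: -1
the series for exp(-D) f terminates at order 5
exp(-D) f = x^5 + 2x^4 - 18x^3 + (95/3)x^2 - (289/12)x + 89/12

g(x) = x^5 + 2x^4 - 18x^3 + (95/3)x^2 - (289/12)x + 89/12


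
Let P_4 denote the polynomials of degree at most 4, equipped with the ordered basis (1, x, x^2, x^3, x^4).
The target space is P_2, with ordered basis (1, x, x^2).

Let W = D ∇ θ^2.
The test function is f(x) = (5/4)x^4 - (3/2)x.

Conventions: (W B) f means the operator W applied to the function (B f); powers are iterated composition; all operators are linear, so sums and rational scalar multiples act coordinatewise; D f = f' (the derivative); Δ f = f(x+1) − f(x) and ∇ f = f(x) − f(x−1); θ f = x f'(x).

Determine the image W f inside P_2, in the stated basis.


g(x) = 240x^2 - 240x + 80

θ f = 5x^4 - (3/2)x
θ θ f = 20x^4 - (3/2)x
∇ θ^2 f = 80x^3 - 120x^2 + 80x - 43/2
D ∇ θ^2 f = 240x^2 - 240x + 80


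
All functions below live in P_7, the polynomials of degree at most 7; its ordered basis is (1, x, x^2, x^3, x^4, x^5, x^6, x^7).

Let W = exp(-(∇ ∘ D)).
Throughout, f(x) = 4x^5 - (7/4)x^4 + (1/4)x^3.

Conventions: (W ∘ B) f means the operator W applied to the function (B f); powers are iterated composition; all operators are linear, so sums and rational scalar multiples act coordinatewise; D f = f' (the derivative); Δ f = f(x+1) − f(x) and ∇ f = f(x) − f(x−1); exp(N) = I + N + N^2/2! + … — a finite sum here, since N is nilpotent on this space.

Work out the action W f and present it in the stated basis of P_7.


order-1 term: -80x^3 + 141x^2 - (205/2)x + 111/4
order-2 term: 240x - 261
the series for exp(-(∇ ∘ D)) f terminates at order 2
exp(-(∇ ∘ D)) f = 4x^5 - (7/4)x^4 - (319/4)x^3 + 141x^2 + (275/2)x - 933/4

the result is g(x) = 4x^5 - (7/4)x^4 - (319/4)x^3 + 141x^2 + (275/2)x - 933/4


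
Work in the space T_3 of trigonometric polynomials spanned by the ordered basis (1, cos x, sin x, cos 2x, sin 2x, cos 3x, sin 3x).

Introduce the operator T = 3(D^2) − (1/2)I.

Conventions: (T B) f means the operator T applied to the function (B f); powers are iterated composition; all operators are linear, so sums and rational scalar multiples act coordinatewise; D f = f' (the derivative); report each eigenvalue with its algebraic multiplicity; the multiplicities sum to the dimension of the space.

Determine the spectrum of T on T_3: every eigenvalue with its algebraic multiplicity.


λ = -55/2 (multiplicity 2), λ = -25/2 (multiplicity 2), λ = -7/2 (multiplicity 2), λ = -1/2 (multiplicity 1)

image of 1: -1/2
image of cos x: -(7/2)cos x
image of sin x: -(7/2)sin x
image of cos 2x: -(25/2)cos 2x
image of sin 2x: -(25/2)sin 2x
image of cos 3x: -(55/2)cos 3x
image of sin 3x: -(55/2)sin 3x
the matrix is diagonal; its diagonal is (-1/2, -7/2, -7/2, -25/2, -25/2, -55/2, -55/2)
for a triangular matrix the eigenvalues are the diagonal entries, with algebraic multiplicity their repetition count


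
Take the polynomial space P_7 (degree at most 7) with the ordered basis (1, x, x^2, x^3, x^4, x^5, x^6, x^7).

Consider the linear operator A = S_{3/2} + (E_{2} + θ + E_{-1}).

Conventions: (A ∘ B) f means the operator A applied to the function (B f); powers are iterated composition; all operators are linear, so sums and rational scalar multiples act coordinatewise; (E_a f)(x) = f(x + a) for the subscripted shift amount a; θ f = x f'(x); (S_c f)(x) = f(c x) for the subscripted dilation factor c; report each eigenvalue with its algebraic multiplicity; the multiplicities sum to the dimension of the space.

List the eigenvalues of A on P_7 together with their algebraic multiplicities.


λ = 3 (multiplicity 1), λ = 9/2 (multiplicity 1), λ = 25/4 (multiplicity 1), λ = 67/8 (multiplicity 1), λ = 177/16 (multiplicity 1), λ = 467/32 (multiplicity 1), λ = 1241/64 (multiplicity 1), λ = 3339/128 (multiplicity 1)

image of 1: 3
image of x: (9/2)x + 1
image of x^2: (25/4)x^2 + 2x + 5
image of x^3: (67/8)x^3 + 3x^2 + 15x + 7
image of x^4: (177/16)x^4 + 4x^3 + 30x^2 + 28x + 17
image of x^5: (467/32)x^5 + 5x^4 + 50x^3 + 70x^2 + 85x + 31
image of x^6: (1241/64)x^6 + 6x^5 + 75x^4 + 140x^3 + 255x^2 + 186x + 65
image of x^7: (3339/128)x^7 + 7x^6 + 105x^5 + 245x^4 + 595x^3 + 651x^2 + 455x + 127
the matrix is upper triangular; its diagonal is (3, 9/2, 25/4, 67/8, 177/16, 467/32, 1241/64, 3339/128)
for a triangular matrix the eigenvalues are the diagonal entries, with algebraic multiplicity their repetition count


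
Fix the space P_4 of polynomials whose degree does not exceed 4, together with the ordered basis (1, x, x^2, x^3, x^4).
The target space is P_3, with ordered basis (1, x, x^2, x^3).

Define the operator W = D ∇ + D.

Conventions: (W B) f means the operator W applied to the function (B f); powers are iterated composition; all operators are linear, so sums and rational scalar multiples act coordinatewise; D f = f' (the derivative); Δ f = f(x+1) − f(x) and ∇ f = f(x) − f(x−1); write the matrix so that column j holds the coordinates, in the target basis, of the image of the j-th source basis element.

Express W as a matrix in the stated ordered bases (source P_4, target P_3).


image of 1: 0
image of x: 1
image of x^2: 2x + 2
image of x^3: 3x^2 + 6x - 3
image of x^4: 4x^3 + 12x^2 - 12x + 4
each image's coordinates form column j of the matrix

the matrix is [[0, 1, 2, -3, 4]; [0, 0, 2, 6, -12]; [0, 0, 0, 3, 12]; [0, 0, 0, 0, 4]] (rows listed top to bottom)


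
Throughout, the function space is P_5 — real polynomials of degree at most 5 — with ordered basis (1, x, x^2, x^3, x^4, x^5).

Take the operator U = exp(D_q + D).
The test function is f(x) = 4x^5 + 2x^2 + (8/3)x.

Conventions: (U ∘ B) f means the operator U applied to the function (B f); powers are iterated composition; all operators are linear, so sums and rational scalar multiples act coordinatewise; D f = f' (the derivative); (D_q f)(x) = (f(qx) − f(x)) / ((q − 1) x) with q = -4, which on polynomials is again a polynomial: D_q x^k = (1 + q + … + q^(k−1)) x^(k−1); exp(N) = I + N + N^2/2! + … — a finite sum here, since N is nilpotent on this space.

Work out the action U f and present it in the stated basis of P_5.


the result is g(x) = 4x^5 + 840x^4 - 19740x^3 - 105278x^2 + (78962/3)x + 31594/3

order-1 term: 840x^4 - 2x + 16/3
order-2 term: -19740x^3 - 2
order-3 term: -105280x^2
order-4 term: 26320x
order-5 term: 10528
the series for exp(D_q + D) f terminates at order 5
exp(D_q + D) f = 4x^5 + 840x^4 - 19740x^3 - 105278x^2 + (78962/3)x + 31594/3


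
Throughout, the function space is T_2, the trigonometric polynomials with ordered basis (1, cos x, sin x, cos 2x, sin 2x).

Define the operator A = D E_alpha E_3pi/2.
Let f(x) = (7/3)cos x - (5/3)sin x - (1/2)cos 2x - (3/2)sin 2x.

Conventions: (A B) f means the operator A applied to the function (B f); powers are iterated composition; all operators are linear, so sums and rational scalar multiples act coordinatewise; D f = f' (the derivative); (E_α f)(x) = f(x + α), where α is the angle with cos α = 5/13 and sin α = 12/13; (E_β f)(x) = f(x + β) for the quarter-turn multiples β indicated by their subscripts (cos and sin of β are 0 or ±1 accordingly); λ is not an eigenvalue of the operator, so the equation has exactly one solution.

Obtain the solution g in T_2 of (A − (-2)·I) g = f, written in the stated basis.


the result is g(x) = (277/255)cos x - (71/255)sin x + (1/34)cos 2x - (29/68)sin 2x

write g with unknown coordinates in the stated basis and equate coefficients in (A − (-2)·I) g = f
solving from the highest basis element down gives g = (277/255)cos x - (71/255)sin x + (1/34)cos 2x - (29/68)sin 2x
check: A g = (41/255)cos x - (283/255)sin x - (19/34)cos 2x - (11/17)sin 2x
so A g − (-2)·g = (7/3)cos x - (5/3)sin x - (1/2)cos 2x - (3/2)sin 2x = f ✓


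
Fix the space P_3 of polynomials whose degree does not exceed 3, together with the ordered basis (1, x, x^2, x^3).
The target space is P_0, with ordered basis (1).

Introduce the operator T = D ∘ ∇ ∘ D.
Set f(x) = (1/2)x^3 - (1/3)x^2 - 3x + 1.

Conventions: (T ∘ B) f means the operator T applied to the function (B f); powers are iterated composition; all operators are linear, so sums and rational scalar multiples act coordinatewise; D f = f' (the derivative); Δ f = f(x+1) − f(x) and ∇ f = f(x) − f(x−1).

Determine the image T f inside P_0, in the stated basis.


D f = (3/2)x^2 - (2/3)x - 3
∇ D f = 3x - 13/6
D (∇ ∘ D) f = 3

g(x) = 3


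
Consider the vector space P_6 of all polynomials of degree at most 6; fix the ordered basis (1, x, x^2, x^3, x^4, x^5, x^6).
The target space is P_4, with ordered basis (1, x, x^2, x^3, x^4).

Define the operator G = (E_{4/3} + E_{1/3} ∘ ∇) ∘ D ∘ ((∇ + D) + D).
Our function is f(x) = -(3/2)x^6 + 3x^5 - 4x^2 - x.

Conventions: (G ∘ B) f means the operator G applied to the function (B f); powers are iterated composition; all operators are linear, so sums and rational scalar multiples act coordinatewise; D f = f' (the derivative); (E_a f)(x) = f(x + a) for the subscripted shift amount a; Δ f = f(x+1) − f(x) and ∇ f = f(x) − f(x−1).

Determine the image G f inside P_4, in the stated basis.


g(x) = -135x^4 - 990x^3 + 540x^2 - 1025x + 796/3

∇ f = -9x^5 + (75/2)x^4 - 60x^3 + (105/2)x^2 - 32x + 15/2
D f = -9x^5 + 15x^4 - 8x - 1
(∇ + D) f = -18x^5 + (105/2)x^4 - 60x^3 + (105/2)x^2 - 40x + 13/2
D f = -9x^5 + 15x^4 - 8x - 1
((∇ + D) + D) f = -27x^5 + (135/2)x^4 - 60x^3 + (105/2)x^2 - 48x + 11/2
D ((∇ + D) + D) f = -135x^4 + 270x^3 - 180x^2 + 105x - 48
E_{4/3} D ((∇ + D) + D) f = -135x^4 - 450x^3 - 540x^2 - 215x - 44/3
∇ D ((∇ + D) + D) f = -540x^3 + 1620x^2 - 1710x + 690
E_{1/3} ∇ D ((∇ + D) + D) f = -540x^3 + 1080x^2 - 810x + 280
(E_{4/3} + E_{1/3} ∘ ∇) D ((∇ + D) + D) f = -135x^4 - 990x^3 + 540x^2 - 1025x + 796/3


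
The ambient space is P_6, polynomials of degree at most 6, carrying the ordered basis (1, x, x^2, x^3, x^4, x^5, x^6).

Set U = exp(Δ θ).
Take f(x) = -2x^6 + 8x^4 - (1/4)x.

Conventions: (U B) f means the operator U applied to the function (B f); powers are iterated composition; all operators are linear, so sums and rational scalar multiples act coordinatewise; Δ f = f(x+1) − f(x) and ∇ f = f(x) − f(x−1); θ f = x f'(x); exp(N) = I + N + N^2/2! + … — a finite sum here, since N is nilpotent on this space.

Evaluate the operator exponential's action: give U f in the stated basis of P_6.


g(x) = -2x^6 - 72x^5 - 1072x^4 - 8152x^3 - 32172x^2 - (238385/4)x - 149945/4

order-1 term: -72x^5 - 180x^4 - 112x^3 + 12x^2 + 56x + 79/4
order-2 term: -900x^4 - 3240x^3 - 4464x^2 - 2820x - 668
order-3 term: -4800x^3 - 16920x^2 - 20472x - 8356
order-4 term: -10800x^2 - 27720x - 17178
order-5 term: -8640x - 9864
order-6 term: -1440
the series for exp(Δ θ) f terminates at order 6
exp(Δ θ) f = -2x^6 - 72x^5 - 1072x^4 - 8152x^3 - 32172x^2 - (238385/4)x - 149945/4


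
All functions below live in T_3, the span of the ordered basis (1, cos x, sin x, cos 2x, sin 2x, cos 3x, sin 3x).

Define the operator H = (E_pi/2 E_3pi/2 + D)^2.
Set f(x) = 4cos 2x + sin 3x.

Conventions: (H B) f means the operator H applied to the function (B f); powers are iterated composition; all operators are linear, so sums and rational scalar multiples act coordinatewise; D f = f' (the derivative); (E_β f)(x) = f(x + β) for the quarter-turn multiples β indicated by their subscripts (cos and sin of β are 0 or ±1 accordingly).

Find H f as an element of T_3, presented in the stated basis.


the result is g(x) = -12cos 2x - 16sin 2x + 6cos 3x - 8sin 3x

E_3pi/2 f = -4cos 2x + cos 3x
E_pi/2 E_3pi/2 f = 4cos 2x + sin 3x
D f = -8sin 2x + 3cos 3x
(E_pi/2 E_3pi/2 + D) f = 4cos 2x - 8sin 2x + 3cos 3x + sin 3x
E_3pi/2 (E_pi/2 E_3pi/2 + D) f = -4cos 2x + 8sin 2x + cos 3x - 3sin 3x
E_pi/2 E_3pi/2 (E_pi/2 E_3pi/2 + D) f = 4cos 2x - 8sin 2x + 3cos 3x + sin 3x
D (E_pi/2 E_3pi/2 + D) f = -16cos 2x - 8sin 2x + 3cos 3x - 9sin 3x
(E_pi/2 E_3pi/2 + D) (E_pi/2 E_3pi/2 + D) f = -12cos 2x - 16sin 2x + 6cos 3x - 8sin 3x


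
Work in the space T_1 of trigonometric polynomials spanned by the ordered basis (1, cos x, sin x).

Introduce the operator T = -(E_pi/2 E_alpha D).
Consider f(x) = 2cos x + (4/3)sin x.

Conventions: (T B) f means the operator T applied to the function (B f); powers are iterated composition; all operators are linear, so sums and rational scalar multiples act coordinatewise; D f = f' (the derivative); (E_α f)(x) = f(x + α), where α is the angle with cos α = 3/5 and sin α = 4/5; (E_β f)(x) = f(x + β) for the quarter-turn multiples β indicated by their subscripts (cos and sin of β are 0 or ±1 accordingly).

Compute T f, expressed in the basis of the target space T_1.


D f = (4/3)cos x - 2sin x
E_alpha D f = -(4/5)cos x - (34/15)sin x
E_pi/2 E_alpha D f = -(34/15)cos x + (4/5)sin x
(-(E_pi/2 E_alpha D)) f = (34/15)cos x - (4/5)sin x

the image equals g(x) = (34/15)cos x - (4/5)sin x


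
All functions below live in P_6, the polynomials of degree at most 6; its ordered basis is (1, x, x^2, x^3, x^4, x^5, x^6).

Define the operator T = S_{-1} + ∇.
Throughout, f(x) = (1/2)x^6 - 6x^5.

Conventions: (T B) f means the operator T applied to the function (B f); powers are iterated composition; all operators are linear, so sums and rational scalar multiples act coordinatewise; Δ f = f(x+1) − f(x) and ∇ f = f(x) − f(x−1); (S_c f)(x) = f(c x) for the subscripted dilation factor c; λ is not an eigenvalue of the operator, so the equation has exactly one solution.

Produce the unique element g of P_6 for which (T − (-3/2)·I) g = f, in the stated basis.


write g with unknown coordinates in the stated basis and equate coefficients in (T − (-3/2)·I) g = f
solving from the highest basis element down gives g = (1/5)x^6 - (72/5)x^5 + 30x^4 - 536x^3 + 774x^2 - (33492/5)x + 16106/5
check: T g = (1/5)x^6 + (78/5)x^5 - 45x^4 + 804x^3 - 1161x^2 + (50238/5)x - 24159/5
so T g − (-3/2)·g = (1/2)x^6 - 6x^5 = f ✓

the image equals g(x) = (1/5)x^6 - (72/5)x^5 + 30x^4 - 536x^3 + 774x^2 - (33492/5)x + 16106/5


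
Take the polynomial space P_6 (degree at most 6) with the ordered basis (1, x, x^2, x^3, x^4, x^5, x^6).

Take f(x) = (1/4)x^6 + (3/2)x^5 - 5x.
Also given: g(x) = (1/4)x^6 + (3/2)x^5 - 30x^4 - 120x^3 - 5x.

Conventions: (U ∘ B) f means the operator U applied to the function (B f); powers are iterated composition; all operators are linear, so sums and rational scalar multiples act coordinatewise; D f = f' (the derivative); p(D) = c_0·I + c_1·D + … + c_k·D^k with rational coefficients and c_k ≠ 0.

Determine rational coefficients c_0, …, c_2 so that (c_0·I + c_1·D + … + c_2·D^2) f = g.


D^0 f = (1/4)x^6 + (3/2)x^5 - 5x
D^1 f = (3/2)x^5 + (15/2)x^4 - 5
D^2 f = (15/2)x^4 + 30x^3
matching coefficients of g against c_0 f + c_1 Df + … from the top degree down determines the c_i
solution: c_0 = 1, c_1 = 0, c_2 = -4

c_0 = 1, c_1 = 0, c_2 = -4


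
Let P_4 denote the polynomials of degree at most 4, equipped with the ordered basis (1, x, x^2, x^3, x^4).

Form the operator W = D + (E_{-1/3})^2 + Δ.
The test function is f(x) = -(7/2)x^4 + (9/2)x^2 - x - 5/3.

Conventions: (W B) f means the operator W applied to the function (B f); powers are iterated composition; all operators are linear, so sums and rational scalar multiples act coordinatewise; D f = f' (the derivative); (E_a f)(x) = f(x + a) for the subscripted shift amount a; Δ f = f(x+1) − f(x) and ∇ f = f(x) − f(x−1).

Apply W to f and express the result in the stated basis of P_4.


the image equals g(x) = -(7/2)x^4 - (56/3)x^3 - (155/6)x^2 + (31/27)x - 56/81

D f = -14x^3 + 9x - 1
E_{-1/3} f = -(7/2)x^4 + (14/3)x^3 + (13/6)x^2 - (94/27)x - 71/81
E_{-1/3} E_{-1/3} f = -(7/2)x^4 + (28/3)x^3 - (29/6)x^2 - (77/27)x + 25/81
Δ f = -14x^3 - 21x^2 - 5x
(D + (E_{-1/3})^2 + Δ) f = -(7/2)x^4 - (56/3)x^3 - (155/6)x^2 + (31/27)x - 56/81


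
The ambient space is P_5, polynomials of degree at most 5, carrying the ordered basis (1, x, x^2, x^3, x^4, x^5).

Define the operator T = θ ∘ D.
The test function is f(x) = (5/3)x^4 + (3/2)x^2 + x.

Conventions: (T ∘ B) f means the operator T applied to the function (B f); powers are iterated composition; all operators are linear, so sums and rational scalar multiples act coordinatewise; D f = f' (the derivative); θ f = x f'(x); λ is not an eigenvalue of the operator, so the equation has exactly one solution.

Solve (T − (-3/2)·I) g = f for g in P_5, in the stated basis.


write g with unknown coordinates in the stated basis and equate coefficients in (T − (-3/2)·I) g = f
solving from the highest basis element down gives g = (10/9)x^4 - (80/9)x^3 + (329/9)x^2 - (1298/27)x
check: T g = (40/3)x^3 - (160/3)x^2 + (658/9)x
so T g − (-3/2)·g = (5/3)x^4 + (3/2)x^2 + x = f ✓

the result is g(x) = (10/9)x^4 - (80/9)x^3 + (329/9)x^2 - (1298/27)x


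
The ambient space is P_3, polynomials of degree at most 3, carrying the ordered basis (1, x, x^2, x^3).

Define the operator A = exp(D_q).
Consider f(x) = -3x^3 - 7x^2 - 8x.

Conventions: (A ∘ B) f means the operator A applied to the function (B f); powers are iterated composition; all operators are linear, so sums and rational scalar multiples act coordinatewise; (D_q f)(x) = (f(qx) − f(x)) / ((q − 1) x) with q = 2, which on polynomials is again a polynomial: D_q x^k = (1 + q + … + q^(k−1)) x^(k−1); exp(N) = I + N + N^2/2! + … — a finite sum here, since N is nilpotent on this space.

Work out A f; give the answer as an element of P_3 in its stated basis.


order-1 term: -21x^2 - 21x - 8
order-2 term: -(63/2)x - 21/2
order-3 term: -21/2
the series for exp(D_q) f terminates at order 3
exp(D_q) f = -3x^3 - 28x^2 - (121/2)x - 29

the image equals g(x) = -3x^3 - 28x^2 - (121/2)x - 29


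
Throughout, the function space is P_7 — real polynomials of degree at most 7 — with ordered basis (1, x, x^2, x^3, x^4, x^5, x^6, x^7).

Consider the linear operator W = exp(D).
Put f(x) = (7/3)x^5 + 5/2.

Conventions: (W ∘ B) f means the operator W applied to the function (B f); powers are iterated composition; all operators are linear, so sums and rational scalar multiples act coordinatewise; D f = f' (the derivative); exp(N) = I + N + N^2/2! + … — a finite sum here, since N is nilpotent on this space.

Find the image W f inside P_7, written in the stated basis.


g(x) = (7/3)x^5 + (35/3)x^4 + (70/3)x^3 + (70/3)x^2 + (35/3)x + 29/6

order-1 term: (35/3)x^4
order-2 term: (70/3)x^3
order-3 term: (70/3)x^2
order-4 term: (35/3)x
order-5 term: 7/3
the series for exp(D) f terminates at order 5
exp(D) f = (7/3)x^5 + (35/3)x^4 + (70/3)x^3 + (70/3)x^2 + (35/3)x + 29/6


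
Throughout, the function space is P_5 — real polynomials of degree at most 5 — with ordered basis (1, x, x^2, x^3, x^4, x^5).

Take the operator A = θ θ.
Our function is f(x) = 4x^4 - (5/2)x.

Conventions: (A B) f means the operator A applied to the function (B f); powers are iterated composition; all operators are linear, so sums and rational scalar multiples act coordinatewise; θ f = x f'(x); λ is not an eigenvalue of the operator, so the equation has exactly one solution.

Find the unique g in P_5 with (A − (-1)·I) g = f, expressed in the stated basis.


the image equals g(x) = (4/17)x^4 - (5/4)x

write g with unknown coordinates in the stated basis and equate coefficients in (A − (-1)·I) g = f
solving from the highest basis element down gives g = (4/17)x^4 - (5/4)x
check: A g = (64/17)x^4 - (5/4)x
so A g − (-1)·g = 4x^4 - (5/2)x = f ✓


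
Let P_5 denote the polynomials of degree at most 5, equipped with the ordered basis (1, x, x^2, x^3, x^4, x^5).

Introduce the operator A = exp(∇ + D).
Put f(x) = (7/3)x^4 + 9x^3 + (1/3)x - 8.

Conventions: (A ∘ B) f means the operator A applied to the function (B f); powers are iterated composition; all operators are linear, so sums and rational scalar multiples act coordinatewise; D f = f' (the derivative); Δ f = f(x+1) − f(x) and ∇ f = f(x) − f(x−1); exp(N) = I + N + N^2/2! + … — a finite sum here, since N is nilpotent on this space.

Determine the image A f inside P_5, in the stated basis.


order-1 term: (56/3)x^3 + 40x^2 - (53/3)x + 22/3
order-2 term: 56x^2 + 52x - 85/3
order-3 term: (224/3)x + 16
order-4 term: 112/3
the series for exp(∇ + D) f terminates at order 4
exp(∇ + D) f = (7/3)x^4 + (83/3)x^3 + 96x^2 + (328/3)x + 73/3

g(x) = (7/3)x^4 + (83/3)x^3 + 96x^2 + (328/3)x + 73/3


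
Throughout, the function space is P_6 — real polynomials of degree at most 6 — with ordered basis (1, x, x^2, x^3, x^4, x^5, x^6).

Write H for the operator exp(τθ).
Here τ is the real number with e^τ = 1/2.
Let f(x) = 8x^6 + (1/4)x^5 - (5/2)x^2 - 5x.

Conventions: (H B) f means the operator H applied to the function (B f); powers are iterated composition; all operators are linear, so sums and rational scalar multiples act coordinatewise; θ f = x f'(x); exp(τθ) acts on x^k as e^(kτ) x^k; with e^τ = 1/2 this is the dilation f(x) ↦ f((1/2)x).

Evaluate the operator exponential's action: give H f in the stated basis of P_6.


g(x) = (1/8)x^6 + (1/128)x^5 - (5/8)x^2 - (5/2)x

exp(τθ) x^k = e^(kτ) x^k; with e^τ = 1/2 this sends x^k to (1/2)^k x^k
x ↦ 1/2 x
x^2 ↦ 1/4 x^2
x^5 ↦ 1/32 x^5
x^6 ↦ 1/64 x^6
applying this coordinatewise to f: exp(τθ) f = (1/8)x^6 + (1/128)x^5 - (5/8)x^2 - (5/2)x


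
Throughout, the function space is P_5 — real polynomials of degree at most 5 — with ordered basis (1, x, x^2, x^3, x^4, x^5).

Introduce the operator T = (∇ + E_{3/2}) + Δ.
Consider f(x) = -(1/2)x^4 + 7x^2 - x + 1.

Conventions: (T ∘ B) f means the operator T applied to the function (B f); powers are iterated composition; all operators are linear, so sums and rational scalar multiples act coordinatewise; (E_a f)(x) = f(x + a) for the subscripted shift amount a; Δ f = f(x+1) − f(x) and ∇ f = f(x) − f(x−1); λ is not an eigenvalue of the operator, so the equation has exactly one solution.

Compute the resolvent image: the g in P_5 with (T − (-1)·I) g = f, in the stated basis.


write g with unknown coordinates in the stated basis and equate coefficients in (T − (-1)·I) g = f
solving from the highest basis element down gives g = -(1/4)x^4 + (7/4)x^3 - 4x^2 + (329/32)x - 273/16
check: T g = -(1/4)x^4 - (7/4)x^3 + 11x^2 - (361/32)x + 289/16
so T g − (-1)·g = -(1/2)x^4 + 7x^2 - x + 1 = f ✓

g(x) = -(1/4)x^4 + (7/4)x^3 - 4x^2 + (329/32)x - 273/16


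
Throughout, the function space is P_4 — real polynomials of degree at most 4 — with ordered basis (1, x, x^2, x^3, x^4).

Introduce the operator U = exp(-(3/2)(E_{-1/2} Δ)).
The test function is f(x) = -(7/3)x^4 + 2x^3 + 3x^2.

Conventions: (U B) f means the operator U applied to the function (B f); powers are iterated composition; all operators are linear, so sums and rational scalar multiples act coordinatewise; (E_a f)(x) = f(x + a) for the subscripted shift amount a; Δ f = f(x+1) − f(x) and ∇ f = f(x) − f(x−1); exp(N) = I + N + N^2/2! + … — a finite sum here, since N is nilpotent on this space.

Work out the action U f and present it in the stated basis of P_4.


the image equals g(x) = -(7/3)x^4 + 16x^3 - (75/2)x^2 + (79/2)x - 285/16

order-1 term: 14x^3 - 9x^2 - (11/2)x - 3/4
order-2 term: -(63/2)x^2 + (27/2)x + 3/2
order-3 term: (63/2)x - 27/4
order-4 term: -189/16
the series for exp(-(3/2)(E_{-1/2} Δ)) f terminates at order 4
exp(-(3/2)(E_{-1/2} Δ)) f = -(7/3)x^4 + 16x^3 - (75/2)x^2 + (79/2)x - 285/16


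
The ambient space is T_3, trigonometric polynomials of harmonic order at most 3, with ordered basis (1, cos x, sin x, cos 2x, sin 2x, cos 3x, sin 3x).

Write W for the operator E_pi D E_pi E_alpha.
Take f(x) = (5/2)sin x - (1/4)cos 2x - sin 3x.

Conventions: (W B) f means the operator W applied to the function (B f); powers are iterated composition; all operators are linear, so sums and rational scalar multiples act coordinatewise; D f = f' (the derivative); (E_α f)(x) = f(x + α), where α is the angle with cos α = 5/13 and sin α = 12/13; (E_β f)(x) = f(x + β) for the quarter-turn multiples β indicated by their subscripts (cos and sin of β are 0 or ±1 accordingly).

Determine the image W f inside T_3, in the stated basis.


g(x) = (25/26)cos x - (30/13)sin x + (60/169)cos 2x - (119/338)sin 2x + (6105/2197)cos 3x - (2484/2197)sin 3x

E_alpha f = (30/13)cos x + (25/26)sin x + (119/676)cos 2x + (30/169)sin 2x + (828/2197)cos 3x + (2035/2197)sin 3x
E_pi E_alpha f = -(30/13)cos x - (25/26)sin x + (119/676)cos 2x + (30/169)sin 2x - (828/2197)cos 3x - (2035/2197)sin 3x
D E_pi E_alpha f = -(25/26)cos x + (30/13)sin x + (60/169)cos 2x - (119/338)sin 2x - (6105/2197)cos 3x + (2484/2197)sin 3x
E_pi (D E_pi E_alpha) f = (25/26)cos x - (30/13)sin x + (60/169)cos 2x - (119/338)sin 2x + (6105/2197)cos 3x - (2484/2197)sin 3x


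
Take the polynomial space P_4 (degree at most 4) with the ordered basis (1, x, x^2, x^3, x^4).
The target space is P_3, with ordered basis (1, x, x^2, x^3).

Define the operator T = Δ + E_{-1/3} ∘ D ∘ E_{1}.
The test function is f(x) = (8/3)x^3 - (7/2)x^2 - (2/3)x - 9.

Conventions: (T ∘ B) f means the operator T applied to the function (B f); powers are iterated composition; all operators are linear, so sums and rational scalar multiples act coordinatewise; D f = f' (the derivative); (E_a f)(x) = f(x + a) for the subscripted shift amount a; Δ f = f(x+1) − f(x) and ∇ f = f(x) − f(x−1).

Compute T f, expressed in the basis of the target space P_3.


the image equals g(x) = 16x^2 + (14/3)x - 59/18

Δ f = 8x^2 + x - 3/2
E_{1} f = (8/3)x^3 + (9/2)x^2 + (1/3)x - 21/2
D E_{1} f = 8x^2 + 9x + 1/3
E_{-1/3} D E_{1} f = 8x^2 + (11/3)x - 16/9
(Δ + E_{-1/3} ∘ D ∘ E_{1}) f = 16x^2 + (14/3)x - 59/18


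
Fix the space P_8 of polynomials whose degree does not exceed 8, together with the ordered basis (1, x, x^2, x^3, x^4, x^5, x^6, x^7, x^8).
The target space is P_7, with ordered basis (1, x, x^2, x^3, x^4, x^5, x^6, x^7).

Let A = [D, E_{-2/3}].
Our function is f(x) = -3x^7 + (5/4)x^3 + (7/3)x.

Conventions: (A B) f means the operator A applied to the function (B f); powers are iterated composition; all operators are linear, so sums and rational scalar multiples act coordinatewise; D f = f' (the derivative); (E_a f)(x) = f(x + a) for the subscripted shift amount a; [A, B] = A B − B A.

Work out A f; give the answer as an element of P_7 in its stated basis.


E_{-2/3} f = -3x^7 + 14x^6 - 28x^5 + (280/9)x^4 - (2105/108)x^3 + (313/54)x^2 + (524/243)x - 1276/729
D E_{-2/3} f = -21x^6 + 84x^5 - 140x^4 + (1120/9)x^3 - (2105/36)x^2 + (313/27)x + 524/243
D f = -21x^6 + (15/4)x^2 + 7/3
E_{-2/3} D f = -21x^6 + 84x^5 - 140x^4 + (1120/9)x^3 - (2105/36)x^2 + (313/27)x + 524/243
[D, E_{-2/3}] f = 0

g(x) = 0


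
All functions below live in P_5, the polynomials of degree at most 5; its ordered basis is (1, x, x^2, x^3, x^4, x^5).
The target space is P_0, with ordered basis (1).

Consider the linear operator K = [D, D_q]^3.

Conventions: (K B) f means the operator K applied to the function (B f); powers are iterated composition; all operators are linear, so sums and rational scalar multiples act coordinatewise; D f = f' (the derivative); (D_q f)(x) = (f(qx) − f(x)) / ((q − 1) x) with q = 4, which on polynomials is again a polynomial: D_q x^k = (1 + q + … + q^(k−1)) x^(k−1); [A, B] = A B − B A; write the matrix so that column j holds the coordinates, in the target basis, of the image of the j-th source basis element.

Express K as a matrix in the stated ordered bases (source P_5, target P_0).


the matrix is [[0, 0, 0, 0, 0, 0]] (rows listed top to bottom)

image of 1: 0
image of x: 0
image of x^2: 0
image of x^3: 0
image of x^4: 0
image of x^5: 0
each image's coordinates form column j of the matrix


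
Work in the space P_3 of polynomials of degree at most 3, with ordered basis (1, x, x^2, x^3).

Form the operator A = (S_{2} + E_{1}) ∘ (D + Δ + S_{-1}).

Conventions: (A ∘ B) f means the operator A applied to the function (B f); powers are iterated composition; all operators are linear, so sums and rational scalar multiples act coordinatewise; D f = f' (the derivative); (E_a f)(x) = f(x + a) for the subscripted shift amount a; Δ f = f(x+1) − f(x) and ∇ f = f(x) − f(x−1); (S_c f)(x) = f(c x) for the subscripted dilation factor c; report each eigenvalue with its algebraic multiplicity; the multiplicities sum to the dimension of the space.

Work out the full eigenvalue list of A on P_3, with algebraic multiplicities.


λ = -9 (multiplicity 1), λ = -3 (multiplicity 1), λ = 2 (multiplicity 1), λ = 5 (multiplicity 1)

image of 1: 2
image of x: -3x + 3
image of x^2: 5x^2 + 14x + 7
image of x^3: -9x^3 + 27x^2 + 18x + 10
the matrix is upper triangular; its diagonal is (2, -3, 5, -9)
for a triangular matrix the eigenvalues are the diagonal entries, with algebraic multiplicity their repetition count


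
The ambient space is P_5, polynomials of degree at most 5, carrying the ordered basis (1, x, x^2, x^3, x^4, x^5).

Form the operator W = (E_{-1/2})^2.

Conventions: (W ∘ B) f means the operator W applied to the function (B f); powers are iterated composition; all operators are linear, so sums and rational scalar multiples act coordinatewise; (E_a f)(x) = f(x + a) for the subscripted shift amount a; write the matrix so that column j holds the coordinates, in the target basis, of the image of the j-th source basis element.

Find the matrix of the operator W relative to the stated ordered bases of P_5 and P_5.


the matrix is [[1, -1, 1, -1, 1, -1]; [0, 1, -2, 3, -4, 5]; [0, 0, 1, -3, 6, -10]; [0, 0, 0, 1, -4, 10]; [0, 0, 0, 0, 1, -5]; [0, 0, 0, 0, 0, 1]] (rows listed top to bottom)

image of 1: 1
image of x: x - 1
image of x^2: x^2 - 2x + 1
image of x^3: x^3 - 3x^2 + 3x - 1
image of x^4: x^4 - 4x^3 + 6x^2 - 4x + 1
image of x^5: x^5 - 5x^4 + 10x^3 - 10x^2 + 5x - 1
each image's coordinates form column j of the matrix


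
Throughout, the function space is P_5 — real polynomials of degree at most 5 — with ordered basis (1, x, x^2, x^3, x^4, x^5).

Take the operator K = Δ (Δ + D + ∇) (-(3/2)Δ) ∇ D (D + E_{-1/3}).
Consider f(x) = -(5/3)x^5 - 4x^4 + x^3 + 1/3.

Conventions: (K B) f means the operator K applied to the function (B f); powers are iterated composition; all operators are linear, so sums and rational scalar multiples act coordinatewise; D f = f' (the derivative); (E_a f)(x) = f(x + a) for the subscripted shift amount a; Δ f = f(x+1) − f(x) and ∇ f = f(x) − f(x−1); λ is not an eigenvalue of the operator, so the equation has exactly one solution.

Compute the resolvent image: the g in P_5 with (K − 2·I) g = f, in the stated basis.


write g with unknown coordinates in the stated basis and equate coefficients in (K − 2·I) g = f
solving from the highest basis element down gives g = (5/6)x^5 + 2x^4 - (1/2)x^3 - 1351/6
check: K g = -450
so K g − 2·g = -(5/3)x^5 - 4x^4 + x^3 + 1/3 = f ✓

the result is g(x) = (5/6)x^5 + 2x^4 - (1/2)x^3 - 1351/6


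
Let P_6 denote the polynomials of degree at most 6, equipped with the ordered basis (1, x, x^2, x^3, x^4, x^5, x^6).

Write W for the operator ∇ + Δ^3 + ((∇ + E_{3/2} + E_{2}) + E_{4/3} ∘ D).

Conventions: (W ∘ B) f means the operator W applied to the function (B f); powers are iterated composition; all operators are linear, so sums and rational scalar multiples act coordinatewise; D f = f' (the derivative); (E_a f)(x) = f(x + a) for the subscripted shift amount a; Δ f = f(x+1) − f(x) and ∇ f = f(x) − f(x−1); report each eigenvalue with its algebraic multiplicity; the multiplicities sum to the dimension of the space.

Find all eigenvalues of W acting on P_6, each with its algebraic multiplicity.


λ = 2 (multiplicity 7)

image of 1: 2
image of x: 2x + 13/2
image of x^2: 2x^2 + 13x + 83/12
image of x^3: 2x^3 + (39/2)x^2 + (83/4)x + 593/24
image of x^4: 2x^4 + 26x^3 + (83/2)x^2 + (593/6)x + 27883/432
image of x^5: 2x^5 + (65/2)x^4 + (415/6)x^3 + (2965/12)x^2 + (139415/432)x + 537571/2592
image of x^6: 2x^6 + 39x^5 + (415/4)x^4 + (2965/6)x^3 + (139415/144)x^2 + (537571/432)x + 3310889/5184
the matrix is upper triangular; its diagonal is (2, 2, 2, 2, 2, 2, 2)
for a triangular matrix the eigenvalues are the diagonal entries, with algebraic multiplicity their repetition count


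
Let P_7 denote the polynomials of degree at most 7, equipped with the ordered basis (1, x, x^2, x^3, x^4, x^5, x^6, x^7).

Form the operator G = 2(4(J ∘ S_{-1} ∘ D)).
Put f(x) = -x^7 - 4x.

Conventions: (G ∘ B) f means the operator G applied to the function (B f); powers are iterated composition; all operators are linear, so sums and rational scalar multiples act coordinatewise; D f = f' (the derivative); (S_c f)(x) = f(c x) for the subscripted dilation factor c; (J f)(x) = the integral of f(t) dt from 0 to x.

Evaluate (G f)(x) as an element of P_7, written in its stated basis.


D f = -7x^6 - 4
S_{-1} D f = -7x^6 - 4
J S_{-1} D f = -x^7 - 4x
(4(J ∘ S_{-1} ∘ D)) f = -4x^7 - 16x
(2(4(J ∘ S_{-1} ∘ D))) f = -8x^7 - 32x

the result is g(x) = -8x^7 - 32x


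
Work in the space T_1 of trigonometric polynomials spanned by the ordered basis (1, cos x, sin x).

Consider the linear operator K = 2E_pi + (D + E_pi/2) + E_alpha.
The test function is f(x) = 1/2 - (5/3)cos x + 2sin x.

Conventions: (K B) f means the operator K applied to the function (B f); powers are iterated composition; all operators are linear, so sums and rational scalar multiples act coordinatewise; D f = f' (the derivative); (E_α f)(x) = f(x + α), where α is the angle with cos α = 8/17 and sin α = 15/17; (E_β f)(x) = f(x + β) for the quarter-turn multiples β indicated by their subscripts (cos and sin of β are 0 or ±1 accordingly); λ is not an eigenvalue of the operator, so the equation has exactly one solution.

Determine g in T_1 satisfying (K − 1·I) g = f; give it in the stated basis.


write g with unknown coordinates in the stated basis and equate coefficients in (K − 1·I) g = f
solving from the highest basis element down gives g = 1/6 - (79/750)cos x - (503/750)sin x
check: K g = 2/3 - (443/250)cos x + (997/750)sin x
so K g − 1·g = 1/2 - (5/3)cos x + 2sin x = f ✓

the result is g(x) = 1/6 - (79/750)cos x - (503/750)sin x


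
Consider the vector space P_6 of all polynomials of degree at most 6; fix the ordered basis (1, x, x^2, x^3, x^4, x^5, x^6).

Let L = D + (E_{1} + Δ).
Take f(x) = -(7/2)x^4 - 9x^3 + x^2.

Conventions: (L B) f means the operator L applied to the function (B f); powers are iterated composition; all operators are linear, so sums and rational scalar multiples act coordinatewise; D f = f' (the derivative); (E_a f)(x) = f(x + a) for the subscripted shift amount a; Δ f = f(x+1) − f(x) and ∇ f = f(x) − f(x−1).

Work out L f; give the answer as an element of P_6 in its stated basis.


the image equals g(x) = -(7/2)x^4 - 51x^3 - 122x^2 - 76x - 23

D f = -14x^3 - 27x^2 + 2x
E_{1} f = -(7/2)x^4 - 23x^3 - 47x^2 - 39x - 23/2
Δ f = -14x^3 - 48x^2 - 39x - 23/2
(E_{1} + Δ) f = -(7/2)x^4 - 37x^3 - 95x^2 - 78x - 23
(D + (E_{1} + Δ)) f = -(7/2)x^4 - 51x^3 - 122x^2 - 76x - 23
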